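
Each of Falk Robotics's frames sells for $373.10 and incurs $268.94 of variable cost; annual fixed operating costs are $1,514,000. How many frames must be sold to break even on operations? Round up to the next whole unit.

14,536 frames

Each unit contributes $373.10 − $268.94 = $104.16.
Units to break even: $1,514,000 ÷ $104.16 = 14,535.33, rounded up to 14,536.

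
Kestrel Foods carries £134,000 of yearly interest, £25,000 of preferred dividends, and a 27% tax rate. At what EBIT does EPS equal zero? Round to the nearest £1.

£168,247

Grossing the preferred dividend up to pre-tax terms: £25,000 / (1 − 0.27) = £34,246.58.
Financial break-even EBIT = interest + D_p ÷ (1 − t) = £134,000 + £34,246.58 = £168,246.58.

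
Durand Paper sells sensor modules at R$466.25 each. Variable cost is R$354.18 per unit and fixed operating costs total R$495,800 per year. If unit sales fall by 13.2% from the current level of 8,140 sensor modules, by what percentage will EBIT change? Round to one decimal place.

Contribution at this volume is 8,140 × R$112.07 = R$912,249.80.
Subtracting fixed costs: EBIT = R$912,249.80 − R$495,800 = R$416,449.80.
Degree of operating leverage = R$912,249.80 / R$416,449.80 = 2.1905.
%ΔEBIT = DOL × %ΔSales = 2.1905 × -13.2% = -28.9%.

-28.9%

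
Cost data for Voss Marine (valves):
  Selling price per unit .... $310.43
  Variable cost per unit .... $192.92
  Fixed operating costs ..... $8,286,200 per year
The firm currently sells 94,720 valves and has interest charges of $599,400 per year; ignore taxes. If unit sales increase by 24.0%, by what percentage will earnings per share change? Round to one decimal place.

At 94,720 units, contribution = 94,720 × $117.51 = $11,130,547.20.
EBIT = $11,130,547.20 − $8,286,200 = $2,844,347.20.
After interest of $599,400.00, pre-tax earnings = $2,244,947.20.
Degree of combined leverage = contribution ÷ (EBIT − I) = $11,130,547.20 ÷ $2,244,947.20 = 4.9580.
%ΔEPS = DCL × %ΔSales = 4.9580 × +24.0% = +119.0%.

+119.0%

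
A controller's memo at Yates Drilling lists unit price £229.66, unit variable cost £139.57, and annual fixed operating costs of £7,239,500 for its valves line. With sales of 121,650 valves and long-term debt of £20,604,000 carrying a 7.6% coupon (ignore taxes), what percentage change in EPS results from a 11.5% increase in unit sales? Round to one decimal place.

At 121,650 units, contribution = 121,650 × £90.09 = £10,959,448.50.
Operating income = contribution − fixed costs = £10,959,448.50 − £7,239,500 = £3,719,948.50.
Interest = £1,565,904.00, so EBIT − I = £2,154,044.50.
Degree of combined leverage = contribution ÷ (EBIT − I) = £10,959,448.50 ÷ £2,154,044.50 = 5.0878.
EPS therefore changes by 5.0878 × (+11.5%) = +58.5%.

+58.5%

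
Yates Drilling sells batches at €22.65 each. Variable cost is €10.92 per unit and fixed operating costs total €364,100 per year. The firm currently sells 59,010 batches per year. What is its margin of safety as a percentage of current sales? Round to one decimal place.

Each unit contributes €22.65 − €10.92 = €11.73. Break-even units = €364,100 ÷ €11.73 = 31,040.07; break-even revenue = 31,040.07 × €22.65 = €703,057.54.
Current sales = 59,010 × €22.65 = €1,336,576.50.
Margin of safety = (€1,336,576.50 − €703,057.54) ÷ €1,336,576.50 = 47.4%.

47.4%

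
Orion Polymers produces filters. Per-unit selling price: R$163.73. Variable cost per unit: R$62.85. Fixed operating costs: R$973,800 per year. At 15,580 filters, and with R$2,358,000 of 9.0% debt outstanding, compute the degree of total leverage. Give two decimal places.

Contribution at this volume is 15,580 × R$100.88 = R$1,571,710.40.
EBIT = R$1,571,710.40 − R$973,800 = R$597,910.40. Interest = R$212,220.00.
DOL = R$1,571,710.40 ÷ R$597,910.40 = 2.6287; DFL = R$597,910.40 ÷ R$385,690.40 = 1.5502.
DCL = DOL × DFL = 2.6287 × 1.5502 = 4.0750.

4.08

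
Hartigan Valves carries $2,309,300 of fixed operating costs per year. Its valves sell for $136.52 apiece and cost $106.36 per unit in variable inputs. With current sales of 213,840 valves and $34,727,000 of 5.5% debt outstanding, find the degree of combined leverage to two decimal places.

2.89

Contribution at this volume is 213,840 × $30.16 = $6,449,414.40.
Operating income = contribution − fixed costs = $6,449,414.40 − $2,309,300 = $4,140,114.40. Interest = $1,909,985.00.
DOL = $6,449,414.40 ÷ $4,140,114.40 = 1.5578; DFL = $4,140,114.40 ÷ $2,230,129.40 = 1.8564.
Combined leverage = 1.5578 × 1.8564 = 2.8919.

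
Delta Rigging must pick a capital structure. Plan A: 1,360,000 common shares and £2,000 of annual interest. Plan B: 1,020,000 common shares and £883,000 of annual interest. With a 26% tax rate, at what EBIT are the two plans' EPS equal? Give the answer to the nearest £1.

Set EPS_A = EPS_B: (EBIT − £2,000)(1 − 0.26) ÷ 1,360,000 = (EBIT − £883,000)(1 − 0.26) ÷ 1,020,000.
The (1 − t) factor cancels: (EBIT − 2,000) × 1,020,000 = (EBIT − 883,000) × 1,360,000.
EBIT × (1,360,000 − 1,020,000) = 883,000 × 1,360,000 − 2,000 × 1,020,000 = 1,198,840,000,000, so EBIT = 1,198,840,000,000 ÷ 340,000 = 3,526,000.00.

£3,526,000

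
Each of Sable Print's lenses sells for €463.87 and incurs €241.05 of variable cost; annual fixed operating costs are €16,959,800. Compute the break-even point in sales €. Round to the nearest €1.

Contribution margin per unit = €463.87 − €241.05 = €222.82, a CM ratio of €222.82 ÷ €463.87 = 0.4804.
Break-even sales = FC ÷ CM ratio = €16,959,800 × €463.87 / €222.82 = €35,307,165.

€35,307,165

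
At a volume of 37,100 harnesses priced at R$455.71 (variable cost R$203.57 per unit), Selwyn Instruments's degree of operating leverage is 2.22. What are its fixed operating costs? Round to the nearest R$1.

At 37,100 units, contribution = 37,100 × R$252.14 = R$9,354,394.00.
DOL = contribution / EBIT, so EBIT = R$9,354,394.00 / 2.22 = R$4,213,690.99.
Fixed costs = CM − EBIT = R$9,354,394.00 − R$4,213,690.99 = R$5,140,703.

R$5,140,703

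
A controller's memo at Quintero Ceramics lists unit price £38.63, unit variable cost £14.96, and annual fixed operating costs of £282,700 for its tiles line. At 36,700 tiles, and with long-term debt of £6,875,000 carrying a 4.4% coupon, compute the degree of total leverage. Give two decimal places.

At 36,700 units, contribution = 36,700 × £23.67 = £868,689.00.
Subtracting fixed costs: EBIT = £868,689.00 − £282,700 = £585,989.00. Interest = £302,500.00.
DOL = £868,689.00 ÷ £585,989.00 = 1.4824; DFL = £585,989.00 ÷ £283,489.00 = 2.0671.
Combined leverage = 1.4824 × 2.0671 = 3.0643.

3.06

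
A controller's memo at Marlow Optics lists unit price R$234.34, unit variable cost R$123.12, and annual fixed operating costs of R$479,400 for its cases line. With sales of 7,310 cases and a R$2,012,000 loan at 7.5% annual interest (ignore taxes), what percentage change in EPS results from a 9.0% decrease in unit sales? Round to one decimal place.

-40.0%

At 7,310 units, contribution = 7,310 × R$111.22 = R$813,018.20.
Subtracting fixed costs: EBIT = R$813,018.20 − R$479,400 = R$333,618.20.
Interest = R$150,900.00, so EBIT − I = R$182,718.20.
Degree of combined leverage = contribution ÷ (EBIT − I) = R$813,018.20 ÷ R$182,718.20 = 4.4496.
%ΔEPS = DCL × %ΔSales = 4.4496 × -9.0% = -40.0%.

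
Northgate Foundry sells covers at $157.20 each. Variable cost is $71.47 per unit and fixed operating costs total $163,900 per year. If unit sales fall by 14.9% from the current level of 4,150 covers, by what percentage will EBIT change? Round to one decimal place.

Contribution at this volume is 4,150 × $85.73 = $355,779.50.
Subtracting fixed costs: EBIT = $355,779.50 − $163,900 = $191,879.50.
DOL = contribution ÷ EBIT = $355,779.50 ÷ $191,879.50 = 1.8542.
Operating income changes by 1.8542 × -14.9% = -27.6%.

-27.6%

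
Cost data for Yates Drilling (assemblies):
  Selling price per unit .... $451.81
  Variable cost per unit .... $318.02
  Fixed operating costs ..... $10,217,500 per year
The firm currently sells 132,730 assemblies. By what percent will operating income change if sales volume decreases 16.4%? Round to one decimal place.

-38.6%

Total contribution margin = 132,730 × $133.79 = $17,757,946.70.
EBIT = $17,757,946.70 − $10,217,500 = $7,540,446.70.
So DOL = total CM / EBIT = $17,757,946.70 / $7,540,446.70 = 2.3550.
%ΔEBIT = DOL × %ΔSales = 2.3550 × -16.4% = -38.6%.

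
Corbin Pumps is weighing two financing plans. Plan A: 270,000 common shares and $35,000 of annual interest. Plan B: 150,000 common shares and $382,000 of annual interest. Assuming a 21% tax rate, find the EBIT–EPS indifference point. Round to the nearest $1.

Set EPS_A = EPS_B: (EBIT − $35,000)(1 − 0.21) ÷ 270,000 = (EBIT − $382,000)(1 − 0.21) ÷ 150,000.
The (1 − t) factor cancels: (EBIT − 35,000) × 150,000 = (EBIT − 382,000) × 270,000.
Solving, EBIT = (382,000·270,000 − 35,000·150,000) / (270,000 − 150,000) = 97,890,000,000 / 120,000 = 815,750.00.

$815,750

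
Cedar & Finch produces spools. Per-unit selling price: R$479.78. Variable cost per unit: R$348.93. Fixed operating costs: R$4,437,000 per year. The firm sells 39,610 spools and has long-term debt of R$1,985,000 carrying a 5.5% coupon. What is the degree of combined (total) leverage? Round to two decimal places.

8.14

Total contribution margin = 39,610 × R$130.85 = R$5,182,968.50.
Operating income = contribution − fixed costs = R$5,182,968.50 − R$4,437,000 = R$745,968.50. Interest = R$109,175.00.
DOL = R$5,182,968.50 ÷ R$745,968.50 = 6.9480; DFL = R$745,968.50 ÷ R$636,793.50 = 1.1714.
Combined leverage = 6.9480 × 1.1714 = 8.1389.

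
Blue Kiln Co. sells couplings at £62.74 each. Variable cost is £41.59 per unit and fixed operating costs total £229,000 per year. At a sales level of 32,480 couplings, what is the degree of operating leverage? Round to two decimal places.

1.50

Total contribution margin = 32,480 × £21.15 = £686,952.00.
Subtracting fixed costs: EBIT = £686,952.00 − £229,000 = £457,952.00.
So DOL = total CM / EBIT = £686,952.00 / £457,952.00 = 1.5001.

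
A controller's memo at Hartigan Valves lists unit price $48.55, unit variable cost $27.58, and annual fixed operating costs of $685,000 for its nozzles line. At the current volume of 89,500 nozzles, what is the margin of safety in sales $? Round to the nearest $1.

$2,759,305

Unit CM = price − variable cost = $48.55 − $27.58 = $20.97. Break-even units = $685,000 ÷ $20.97 = 32,665.71; break-even revenue = 32,665.71 × $48.55 = $1,585,920.36.
Actual sales revenue = 89,500 × $48.55 = $4,345,225.00.
Margin of safety = $4,345,225.00 − $1,585,920.36 = $2,759,305.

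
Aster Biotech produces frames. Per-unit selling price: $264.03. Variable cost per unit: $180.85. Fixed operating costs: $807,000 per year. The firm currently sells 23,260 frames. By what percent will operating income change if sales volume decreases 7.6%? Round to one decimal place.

-13.0%

Contribution at this volume is 23,260 × $83.18 = $1,934,766.80.
Operating income = contribution − fixed costs = $1,934,766.80 − $807,000 = $1,127,766.80.
So DOL = total CM / EBIT = $1,934,766.80 / $1,127,766.80 = 1.7156.
%ΔEBIT = DOL × %ΔSales = 1.7156 × -7.6% = -13.0%.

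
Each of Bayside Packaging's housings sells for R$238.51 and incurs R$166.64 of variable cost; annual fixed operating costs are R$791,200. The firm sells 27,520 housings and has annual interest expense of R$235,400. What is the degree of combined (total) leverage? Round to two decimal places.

Total contribution margin = 27,520 × R$71.87 = R$1,977,862.40.
EBIT = R$1,977,862.40 − R$791,200 = R$1,186,662.40. Interest = R$235,400.00, so EBIT − I = R$951,262.40.
Degree of total leverage = total CM / (EBIT − interest) = R$1,977,862.40 / R$951,262.40 = 2.0792.

2.08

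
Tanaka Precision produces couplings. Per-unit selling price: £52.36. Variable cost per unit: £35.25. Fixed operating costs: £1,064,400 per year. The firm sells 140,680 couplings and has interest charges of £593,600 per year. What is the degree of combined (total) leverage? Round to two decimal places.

Total contribution margin = 140,680 × £17.11 = £2,407,034.80.
EBIT = £2,407,034.80 − £1,064,400 = £1,342,634.80. Interest = £593,600.00, so EBIT − I = £749,034.80.
Degree of total leverage = total CM / (EBIT − interest) = £2,407,034.80 / £749,034.80 = 3.2135.

3.21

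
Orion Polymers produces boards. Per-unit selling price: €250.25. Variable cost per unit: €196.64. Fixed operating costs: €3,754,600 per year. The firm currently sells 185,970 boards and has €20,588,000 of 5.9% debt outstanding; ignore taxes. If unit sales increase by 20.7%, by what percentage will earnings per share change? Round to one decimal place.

At 185,970 units, contribution = 185,970 × €53.61 = €9,969,851.70.
Operating income = contribution − fixed costs = €9,969,851.70 − €3,754,600 = €6,215,251.70.
After interest of €1,214,692.00, pre-tax earnings = €5,000,559.70.
DCL = total CM / (EBIT − I) = €9,969,851.70 / €5,000,559.70 = 1.9937.
EPS therefore changes by 1.9937 × (+20.7%) = +41.3%.

+41.3%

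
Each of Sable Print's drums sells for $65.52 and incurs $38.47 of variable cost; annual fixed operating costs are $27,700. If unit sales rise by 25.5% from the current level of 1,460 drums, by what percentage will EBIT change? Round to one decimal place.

+85.4%

At 1,460 units, contribution = 1,460 × $27.05 = $39,493.00.
EBIT = $39,493.00 − $27,700 = $11,793.00.
So DOL = total CM / EBIT = $39,493.00 / $11,793.00 = 3.3489.
Operating income changes by 3.3489 × +25.5% = +85.4%.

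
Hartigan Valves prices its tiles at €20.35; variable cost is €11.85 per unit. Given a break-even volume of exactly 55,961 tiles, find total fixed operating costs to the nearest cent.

Unit CM = price − variable cost = €20.35 − €11.85 = €8.50.
Since BE = FC / CM, FC = 55,961 × €8.50 = €475,668.50.

€475,668.50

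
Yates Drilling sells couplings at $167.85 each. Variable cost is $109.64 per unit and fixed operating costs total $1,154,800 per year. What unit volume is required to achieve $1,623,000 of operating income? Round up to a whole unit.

47,721 couplings

Each unit contributes $167.85 − $109.64 = $58.21.
Required volume = (fixed costs + target profit) ÷ CM = ($1,154,800 + $1,623,000) ÷ $58.21 = 47,720.32, so 47,721 couplings.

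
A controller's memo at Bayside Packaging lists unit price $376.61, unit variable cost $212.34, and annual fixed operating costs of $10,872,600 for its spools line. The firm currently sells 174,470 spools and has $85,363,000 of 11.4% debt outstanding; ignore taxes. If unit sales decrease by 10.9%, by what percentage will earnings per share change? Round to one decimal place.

-38.8%

Contribution at this volume is 174,470 × $164.27 = $28,660,186.90.
Subtracting fixed costs: EBIT = $28,660,186.90 − $10,872,600 = $17,787,586.90.
Interest = $9,731,382.00, so EBIT − I = $8,056,204.90.
Degree of combined leverage = contribution ÷ (EBIT − I) = $28,660,186.90 ÷ $8,056,204.90 = 3.5575.
%ΔEPS = DCL × %ΔSales = 3.5575 × -10.9% = -38.8%.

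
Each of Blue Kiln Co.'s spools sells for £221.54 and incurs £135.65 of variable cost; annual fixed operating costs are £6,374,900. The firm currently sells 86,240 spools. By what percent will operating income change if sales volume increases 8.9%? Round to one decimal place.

Contribution at this volume is 86,240 × £85.89 = £7,407,153.60.
Operating income = contribution − fixed costs = £7,407,153.60 − £6,374,900 = £1,032,253.60.
Degree of operating leverage = £7,407,153.60 / £1,032,253.60 = 7.1757.
%ΔEBIT = DOL × %ΔSales = 7.1757 × +8.9% = +63.9%.

+63.9%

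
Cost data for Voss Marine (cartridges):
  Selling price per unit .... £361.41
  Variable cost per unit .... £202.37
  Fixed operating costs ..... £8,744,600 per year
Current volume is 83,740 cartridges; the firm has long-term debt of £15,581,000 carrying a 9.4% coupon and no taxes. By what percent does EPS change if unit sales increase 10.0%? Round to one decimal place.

+42.8%

At 83,740 units, contribution = 83,740 × £159.04 = £13,318,009.60.
Subtracting fixed costs: EBIT = £13,318,009.60 − £8,744,600 = £4,573,409.60.
Interest = £1,464,614.00, so EBIT − I = £3,108,795.60.
DCL = total CM / (EBIT − I) = £13,318,009.60 / £3,108,795.60 = 4.2840.
%ΔEPS = DCL × %ΔSales = 4.2840 × +10.0% = +42.8%.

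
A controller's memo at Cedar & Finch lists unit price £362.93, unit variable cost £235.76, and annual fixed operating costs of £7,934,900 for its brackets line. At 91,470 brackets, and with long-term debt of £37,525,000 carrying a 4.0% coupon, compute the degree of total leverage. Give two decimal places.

Contribution at this volume is 91,470 × £127.17 = £11,632,239.90.
EBIT = £11,632,239.90 − £7,934,900 = £3,697,339.90. Interest = £1,501,000.00, so EBIT − I = £2,196,339.90.
Degree of total leverage = total CM / (EBIT − interest) = £11,632,239.90 / £2,196,339.90 = 5.2962.

5.30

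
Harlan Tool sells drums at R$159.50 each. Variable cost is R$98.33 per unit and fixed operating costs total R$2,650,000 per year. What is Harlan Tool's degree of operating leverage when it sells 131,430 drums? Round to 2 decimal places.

1.49

Total contribution margin = 131,430 × R$61.17 = R$8,039,573.10.
EBIT = R$8,039,573.10 − R$2,650,000 = R$5,389,573.10.
So DOL = total CM / EBIT = R$8,039,573.10 / R$5,389,573.10 = 1.4917.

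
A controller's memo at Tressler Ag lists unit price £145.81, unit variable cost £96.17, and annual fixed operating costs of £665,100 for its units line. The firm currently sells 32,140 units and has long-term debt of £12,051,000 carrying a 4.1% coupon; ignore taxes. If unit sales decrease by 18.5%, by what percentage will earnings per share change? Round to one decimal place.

Total contribution margin = 32,140 × £49.64 = £1,595,429.60.
Operating income = contribution − fixed costs = £1,595,429.60 − £665,100 = £930,329.60.
Interest = £494,091.00, so EBIT − I = £436,238.60.
Degree of combined leverage = contribution ÷ (EBIT − I) = £1,595,429.60 ÷ £436,238.60 = 3.6572.
%ΔEPS = DCL × %ΔSales = 3.6572 × -18.5% = -67.7%.

-67.7%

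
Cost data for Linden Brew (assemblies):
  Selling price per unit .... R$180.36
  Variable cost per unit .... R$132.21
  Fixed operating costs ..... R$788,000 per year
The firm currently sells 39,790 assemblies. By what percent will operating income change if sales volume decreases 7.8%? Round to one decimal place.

-13.2%

Total contribution margin = 39,790 × R$48.15 = R$1,915,888.50.
EBIT = R$1,915,888.50 − R$788,000 = R$1,127,888.50.
Degree of operating leverage = R$1,915,888.50 / R$1,127,888.50 = 1.6987.
Operating income changes by 1.6987 × -7.8% = -13.2%.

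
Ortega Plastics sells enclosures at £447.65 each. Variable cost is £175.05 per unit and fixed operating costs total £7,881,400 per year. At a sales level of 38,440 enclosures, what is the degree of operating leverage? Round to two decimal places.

4.03

At 38,440 units, contribution = 38,440 × £272.60 = £10,478,744.00.
Subtracting fixed costs: EBIT = £10,478,744.00 − £7,881,400 = £2,597,344.00.
Degree of operating leverage = £10,478,744.00 / £2,597,344.00 = 4.0344.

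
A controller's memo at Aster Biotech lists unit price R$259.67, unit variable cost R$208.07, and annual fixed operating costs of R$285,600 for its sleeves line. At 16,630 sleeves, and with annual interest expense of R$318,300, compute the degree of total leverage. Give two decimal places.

At 16,630 units, contribution = 16,630 × R$51.60 = R$858,108.00.
Operating income = contribution − fixed costs = R$858,108.00 − R$285,600 = R$572,508.00. Interest = R$318,300.00.
DOL = R$858,108.00 ÷ R$572,508.00 = 1.4989; DFL = R$572,508.00 ÷ R$254,208.00 = 2.2521.
Combined leverage = 1.4989 × 2.2521 = 3.3757.

3.38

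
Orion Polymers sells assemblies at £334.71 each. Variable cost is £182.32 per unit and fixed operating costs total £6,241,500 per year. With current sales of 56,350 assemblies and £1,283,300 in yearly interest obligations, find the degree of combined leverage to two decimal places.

8.08

Total contribution margin = 56,350 × £152.39 = £8,587,176.50.
Subtracting fixed costs: EBIT = £8,587,176.50 − £6,241,500 = £2,345,676.50. Interest = £1,283,300.00, so EBIT − I = £1,062,376.50.
DCL = contribution ÷ (EBIT − I) = £8,587,176.50 ÷ £1,062,376.50 = 8.0830.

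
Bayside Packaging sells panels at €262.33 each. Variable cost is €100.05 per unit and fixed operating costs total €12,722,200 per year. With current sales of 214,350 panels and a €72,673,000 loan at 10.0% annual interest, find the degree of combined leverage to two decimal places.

Total contribution margin = 214,350 × €162.28 = €34,784,718.00.
Subtracting fixed costs: EBIT = €34,784,718.00 − €12,722,200 = €22,062,518.00. Interest = €7,267,300.00.
DOL = €34,784,718.00 ÷ €22,062,518.00 = 1.5766; DFL = €22,062,518.00 ÷ €14,795,218.00 = 1.4912.
DCL = DOL × DFL = 1.5766 × 1.4912 = 2.3510.

2.35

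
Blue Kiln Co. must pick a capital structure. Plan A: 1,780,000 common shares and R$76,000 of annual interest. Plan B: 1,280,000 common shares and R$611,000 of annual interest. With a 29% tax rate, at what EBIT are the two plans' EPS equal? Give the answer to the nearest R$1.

R$1,980,600

At indifference, (EBIT − 76,000)(1 − t)/1,780,000 = (EBIT − 611,000)(1 − t)/1,280,000.
The (1 − t) factor cancels: (EBIT − 76,000) × 1,280,000 = (EBIT − 611,000) × 1,780,000.
Solving, EBIT = (611,000·1,780,000 − 76,000·1,280,000) / (1,780,000 − 1,280,000) = 990,300,000,000 / 500,000 = 1,980,600.00.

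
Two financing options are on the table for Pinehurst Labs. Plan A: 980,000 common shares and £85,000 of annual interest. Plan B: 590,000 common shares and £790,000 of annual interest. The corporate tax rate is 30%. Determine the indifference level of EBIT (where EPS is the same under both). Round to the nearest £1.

£1,856,538

At indifference, (EBIT − 85,000)(1 − t)/980,000 = (EBIT − 790,000)(1 − t)/590,000.
Cancelling (1 − t) and cross-multiplying: 590,000·(EBIT − 85,000) = 980,000·(EBIT − 790,000).
Solving, EBIT = (790,000·980,000 − 85,000·590,000) / (980,000 − 590,000) = 724,050,000,000 / 390,000 = 1,856,538.46.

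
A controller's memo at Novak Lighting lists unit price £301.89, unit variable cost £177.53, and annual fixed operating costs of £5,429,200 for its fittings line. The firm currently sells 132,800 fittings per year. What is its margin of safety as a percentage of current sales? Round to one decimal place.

Contribution margin per unit = £301.89 − £177.53 = £124.36. Break-even units = £5,429,200 ÷ £124.36 = 43,657.12; break-even revenue = 43,657.12 × £301.89 = £13,179,649.31.
Actual sales revenue = 132,800 × £301.89 = £40,090,992.00.
Margin of safety = (£40,090,992.00 − £13,179,649.31) ÷ £40,090,992.00 = 67.1%.

67.1%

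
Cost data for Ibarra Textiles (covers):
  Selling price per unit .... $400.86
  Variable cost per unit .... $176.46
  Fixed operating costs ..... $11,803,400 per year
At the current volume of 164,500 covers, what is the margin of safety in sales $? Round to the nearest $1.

$44,856,305

Unit CM = price − variable cost = $400.86 − $176.46 = $224.40. Break-even units = $11,803,400 ÷ $224.40 = 52,599.82; break-even revenue = 52,599.82 × $400.86 = $21,085,164.55.
Current sales = 164,500 × $400.86 = $65,941,470.00.
Margin of safety = $65,941,470.00 − $21,085,164.55 = $44,856,305.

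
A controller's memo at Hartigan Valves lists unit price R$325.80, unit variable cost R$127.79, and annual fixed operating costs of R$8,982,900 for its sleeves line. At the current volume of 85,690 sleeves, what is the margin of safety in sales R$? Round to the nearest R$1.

Contribution margin per unit = R$325.80 − R$127.79 = R$198.01. Break-even units = R$8,982,900 ÷ R$198.01 = 45,365.89; break-even revenue = 45,365.89 × R$325.80 = R$14,780,207.16.
Current sales = 85,690 × R$325.80 = R$27,917,802.00.
Margin of safety = R$27,917,802.00 − R$14,780,207.16 = R$13,137,595.

R$13,137,595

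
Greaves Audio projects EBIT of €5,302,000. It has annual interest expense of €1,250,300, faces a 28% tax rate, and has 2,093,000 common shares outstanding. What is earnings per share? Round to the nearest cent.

€1.39

Pre-tax income = €5,302,000 − €1,250,300.00 = €4,051,700.00.
After tax at 28%: net income = €4,051,700.00 × 0.72 = €2,917,224.00.
EPS = €2,917,224.00 ÷ 2,093,000 = €1.39.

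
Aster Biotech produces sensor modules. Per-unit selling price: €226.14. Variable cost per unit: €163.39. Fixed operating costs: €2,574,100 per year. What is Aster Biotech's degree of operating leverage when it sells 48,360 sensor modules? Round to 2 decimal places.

Total contribution margin = 48,360 × €62.75 = €3,034,590.00.
EBIT = €3,034,590.00 − €2,574,100 = €460,490.00.
So DOL = total CM / EBIT = €3,034,590.00 / €460,490.00 = 6.5899.

6.59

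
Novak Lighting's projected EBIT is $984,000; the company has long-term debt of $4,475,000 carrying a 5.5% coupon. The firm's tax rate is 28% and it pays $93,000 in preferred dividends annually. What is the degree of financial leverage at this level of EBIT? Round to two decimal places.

Interest = $246,125.00.
Preferred dividends grossed up pre-tax: $93,000 / (1 − 0.28) = $129,166.67.
DFL = EBIT ÷ [EBIT − I − D_p/(1−t)] = $984,000 ÷ [$984,000 − $246,125.00 − $129,166.67] = $984,000 ÷ $608,708.33 = 1.6165.

1.62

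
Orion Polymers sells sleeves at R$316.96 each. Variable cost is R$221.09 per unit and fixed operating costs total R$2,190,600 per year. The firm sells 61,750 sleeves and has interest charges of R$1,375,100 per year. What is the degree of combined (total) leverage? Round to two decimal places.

Contribution at this volume is 61,750 × R$95.87 = R$5,919,972.50.
Operating income = contribution − fixed costs = R$5,919,972.50 − R$2,190,600 = R$3,729,372.50. Interest = R$1,375,100.00, so EBIT − I = R$2,354,272.50.
Degree of total leverage = total CM / (EBIT − interest) = R$5,919,972.50 / R$2,354,272.50 = 2.5146.

2.51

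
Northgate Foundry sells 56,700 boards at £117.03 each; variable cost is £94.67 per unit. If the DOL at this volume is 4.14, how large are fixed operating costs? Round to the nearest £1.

£961,577

At 56,700 units, contribution = 56,700 × £22.36 = £1,267,812.00.
Since DOL = CM ÷ EBIT, EBIT = £1,267,812.00 ÷ 4.14 = £306,234.78.
And FC = contribution − EBIT = £1,267,812.00 − £306,234.78 = £961,577.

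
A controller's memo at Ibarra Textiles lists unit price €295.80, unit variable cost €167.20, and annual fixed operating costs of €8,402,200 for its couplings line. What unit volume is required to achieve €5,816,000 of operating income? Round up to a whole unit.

Contribution margin per unit = €295.80 − €167.20 = €128.60.
Required volume = (fixed costs + target profit) ÷ CM = (€8,402,200 + €5,816,000) ÷ €128.60 = 110,561.43, so 110,562 couplings.

110,562 couplings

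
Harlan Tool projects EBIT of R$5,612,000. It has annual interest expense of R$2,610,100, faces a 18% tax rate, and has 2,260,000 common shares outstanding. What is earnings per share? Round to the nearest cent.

Interest = R$2,610,100.00, so EBT = R$5,612,000 − R$2,610,100.00 = R$3,001,900.00.
After tax at 18%: net income = R$3,001,900.00 × 0.82 = R$2,461,558.00.
EPS = R$2,461,558.00 ÷ 2,260,000 = R$1.09.

R$1.09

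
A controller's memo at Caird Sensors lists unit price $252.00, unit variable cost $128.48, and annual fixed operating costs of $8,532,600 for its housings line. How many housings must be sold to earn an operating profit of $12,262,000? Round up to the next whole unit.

168,351 housings

Unit CM = price − variable cost = $252.00 − $128.48 = $123.52.
Required volume = (fixed costs + target profit) ÷ CM = ($8,532,600 + $12,262,000) ÷ $123.52 = 168,350.06, so 168,351 housings.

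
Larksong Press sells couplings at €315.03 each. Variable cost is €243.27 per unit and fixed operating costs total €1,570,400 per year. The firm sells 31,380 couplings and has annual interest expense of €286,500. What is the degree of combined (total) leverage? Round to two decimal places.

5.70

At 31,380 units, contribution = 31,380 × €71.76 = €2,251,828.80.
Operating income = contribution − fixed costs = €2,251,828.80 − €1,570,400 = €681,428.80. Interest = €286,500.00.
DOL = €2,251,828.80 ÷ €681,428.80 = 3.3046; DFL = €681,428.80 ÷ €394,928.80 = 1.7254.
DCL = DOL × DFL = 3.3046 × 1.7254 = 5.7018.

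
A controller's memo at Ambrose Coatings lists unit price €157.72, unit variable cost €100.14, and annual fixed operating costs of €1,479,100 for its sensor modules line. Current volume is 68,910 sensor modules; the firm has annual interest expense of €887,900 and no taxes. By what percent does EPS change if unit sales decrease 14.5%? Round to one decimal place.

Contribution at this volume is 68,910 × €57.58 = €3,967,837.80.
EBIT = €3,967,837.80 − €1,479,100 = €2,488,737.80.
After interest of €887,900.00, pre-tax earnings = €1,600,837.80.
DCL = total CM / (EBIT − I) = €3,967,837.80 / €1,600,837.80 = 2.4786.
%ΔEPS = DCL × %ΔSales = 2.4786 × -14.5% = -35.9%.

-35.9%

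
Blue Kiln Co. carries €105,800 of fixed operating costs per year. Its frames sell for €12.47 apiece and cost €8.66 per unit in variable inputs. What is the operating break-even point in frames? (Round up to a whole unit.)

27,770 frames

Unit CM = price − variable cost = €12.47 − €8.66 = €3.81.
Break-even Q = €105,800 / €3.81 = 27,769.03 → 27,770 frames.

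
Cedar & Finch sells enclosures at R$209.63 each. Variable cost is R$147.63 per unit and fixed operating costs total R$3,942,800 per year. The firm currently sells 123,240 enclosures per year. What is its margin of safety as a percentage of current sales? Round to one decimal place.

Contribution margin per unit = R$209.63 − R$147.63 = R$62.00. Break-even units = R$3,942,800 ÷ R$62.00 = 63,593.55; break-even revenue = 63,593.55 × R$209.63 = R$13,331,115.55.
Actual sales revenue = 123,240 × R$209.63 = R$25,834,801.20.
Margin of safety = (R$25,834,801.20 − R$13,331,115.55) ÷ R$25,834,801.20 = 48.4%.

48.4%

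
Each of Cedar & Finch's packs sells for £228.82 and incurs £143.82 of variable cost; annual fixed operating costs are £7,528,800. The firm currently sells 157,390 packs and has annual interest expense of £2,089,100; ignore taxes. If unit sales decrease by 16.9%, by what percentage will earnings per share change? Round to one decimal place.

Total contribution margin = 157,390 × £85.00 = £13,378,150.00.
Operating income = contribution − fixed costs = £13,378,150.00 − £7,528,800 = £5,849,350.00.
After interest of £2,089,100.00, pre-tax earnings = £3,760,250.00.
DCL = total CM / (EBIT − I) = £13,378,150.00 / £3,760,250.00 = 3.5578.
EPS therefore changes by 3.5578 × (-16.9%) = -60.1%.

-60.1%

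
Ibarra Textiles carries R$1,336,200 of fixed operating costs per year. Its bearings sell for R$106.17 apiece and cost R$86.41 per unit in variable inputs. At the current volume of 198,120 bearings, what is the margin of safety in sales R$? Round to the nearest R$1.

R$13,855,030

Contribution margin per unit = R$106.17 − R$86.41 = R$19.76. Break-even units = R$1,336,200 ÷ R$19.76 = 67,621.46; break-even revenue = 67,621.46 × R$106.17 = R$7,179,370.14.
Actual sales revenue = 198,120 × R$106.17 = R$21,034,400.40.
Margin of safety = R$21,034,400.40 − R$7,179,370.14 = R$13,855,030.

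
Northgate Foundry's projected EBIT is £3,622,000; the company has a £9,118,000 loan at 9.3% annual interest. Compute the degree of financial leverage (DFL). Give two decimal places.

Annual interest charges come to £847,974.00.
DFL = EBIT ÷ (EBIT − I) = £3,622,000 ÷ (£3,622,000 − £847,974.00) = £3,622,000 ÷ £2,774,026.00 = 1.3057.

1.31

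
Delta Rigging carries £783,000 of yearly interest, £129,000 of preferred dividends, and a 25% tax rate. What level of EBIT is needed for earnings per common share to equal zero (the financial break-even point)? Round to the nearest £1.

Grossing the preferred dividend up to pre-tax terms: £129,000 / (1 − 0.25) = £172,000.00.
EPS = 0 when EBIT covers interest plus the pre-tax preferred burden: £783,000 + £172,000.00 = £955,000.00.

£955,000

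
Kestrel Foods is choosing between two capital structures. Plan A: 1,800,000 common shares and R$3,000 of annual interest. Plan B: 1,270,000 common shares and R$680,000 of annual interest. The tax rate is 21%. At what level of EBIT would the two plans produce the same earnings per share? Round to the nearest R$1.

R$2,302,245

At indifference, (EBIT − 3,000)(1 − t)/1,800,000 = (EBIT − 680,000)(1 − t)/1,270,000.
The (1 − t) factor cancels: (EBIT − 3,000) × 1,270,000 = (EBIT − 680,000) × 1,800,000.
EBIT × (1,800,000 − 1,270,000) = 680,000 × 1,800,000 − 3,000 × 1,270,000 = 1,220,190,000,000, so EBIT = 1,220,190,000,000 ÷ 530,000 = 2,302,245.28.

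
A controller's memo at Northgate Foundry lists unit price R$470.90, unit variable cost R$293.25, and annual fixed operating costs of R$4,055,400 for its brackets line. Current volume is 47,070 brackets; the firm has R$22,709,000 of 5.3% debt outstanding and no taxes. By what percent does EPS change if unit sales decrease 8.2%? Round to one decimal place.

-22.1%

At 47,070 units, contribution = 47,070 × R$177.65 = R$8,361,985.50.
Operating income = contribution − fixed costs = R$8,361,985.50 − R$4,055,400 = R$4,306,585.50.
After interest of R$1,203,577.00, pre-tax earnings = R$3,103,008.50.
DCL = total CM / (EBIT − I) = R$8,361,985.50 / R$3,103,008.50 = 2.6948.
EPS therefore changes by 2.6948 × (-8.2%) = -22.1%.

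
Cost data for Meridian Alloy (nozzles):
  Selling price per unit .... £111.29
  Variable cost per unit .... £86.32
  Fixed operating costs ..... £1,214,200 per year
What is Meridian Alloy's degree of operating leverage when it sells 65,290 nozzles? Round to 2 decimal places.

3.92

Contribution at this volume is 65,290 × £24.97 = £1,630,291.30.
Operating income = contribution − fixed costs = £1,630,291.30 − £1,214,200 = £416,091.30.
So DOL = total CM / EBIT = £1,630,291.30 / £416,091.30 = 3.9181.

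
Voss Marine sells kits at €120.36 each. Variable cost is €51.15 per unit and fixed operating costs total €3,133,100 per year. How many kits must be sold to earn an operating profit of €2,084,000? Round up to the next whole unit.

75,381 kits

Contribution margin per unit = €120.36 − €51.15 = €69.21.
Required volume = (fixed costs + target profit) ÷ CM = (€3,133,100 + €2,084,000) ÷ €69.21 = 75,380.73, so 75,381 kits.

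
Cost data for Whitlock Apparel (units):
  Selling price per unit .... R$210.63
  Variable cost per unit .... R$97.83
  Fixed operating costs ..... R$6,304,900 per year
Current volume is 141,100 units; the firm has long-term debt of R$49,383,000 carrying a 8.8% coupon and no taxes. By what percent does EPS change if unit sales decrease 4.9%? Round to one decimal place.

-14.8%

Total contribution margin = 141,100 × R$112.80 = R$15,916,080.00.
EBIT = R$15,916,080.00 − R$6,304,900 = R$9,611,180.00.
After interest of R$4,345,704.00, pre-tax earnings = R$5,265,476.00.
DCL = total CM / (EBIT − I) = R$15,916,080.00 / R$5,265,476.00 = 3.0227.
%ΔEPS = DCL × %ΔSales = 3.0227 × -4.9% = -14.8%.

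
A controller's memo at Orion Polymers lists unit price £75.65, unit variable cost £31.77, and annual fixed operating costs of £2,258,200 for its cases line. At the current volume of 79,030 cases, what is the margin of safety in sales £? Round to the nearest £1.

Contribution margin per unit = £75.65 − £31.77 = £43.88. Break-even units = £2,258,200 ÷ £43.88 = 51,463.08; break-even revenue = 51,463.08 × £75.65 = £3,893,182.09.
Current sales = 79,030 × £75.65 = £5,978,619.50.
Margin of safety = £5,978,619.50 − £3,893,182.09 = £2,085,437.

£2,085,437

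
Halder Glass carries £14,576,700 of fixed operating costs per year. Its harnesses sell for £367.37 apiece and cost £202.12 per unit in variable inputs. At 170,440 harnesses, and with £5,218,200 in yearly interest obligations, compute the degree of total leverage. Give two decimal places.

3.36

At 170,440 units, contribution = 170,440 × £165.25 = £28,165,210.00.
Operating income = contribution − fixed costs = £28,165,210.00 − £14,576,700 = £13,588,510.00. Interest = £5,218,200.00, so EBIT − I = £8,370,310.00.
Degree of total leverage = total CM / (EBIT − interest) = £28,165,210.00 / £8,370,310.00 = 3.3649.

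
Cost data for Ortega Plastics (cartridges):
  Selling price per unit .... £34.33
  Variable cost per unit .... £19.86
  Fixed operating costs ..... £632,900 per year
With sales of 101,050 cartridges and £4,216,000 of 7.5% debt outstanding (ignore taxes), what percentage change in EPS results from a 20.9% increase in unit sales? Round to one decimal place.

At 101,050 units, contribution = 101,050 × £14.47 = £1,462,193.50.
Operating income = contribution − fixed costs = £1,462,193.50 − £632,900 = £829,293.50.
After interest of £316,200.00, pre-tax earnings = £513,093.50.
Degree of combined leverage = contribution ÷ (EBIT − I) = £1,462,193.50 ÷ £513,093.50 = 2.8498.
EPS therefore changes by 2.8498 × (+20.9%) = +59.6%.

+59.6%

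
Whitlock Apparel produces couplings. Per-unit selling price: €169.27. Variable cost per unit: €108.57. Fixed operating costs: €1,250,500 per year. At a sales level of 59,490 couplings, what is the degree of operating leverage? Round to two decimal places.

1.53

Total contribution margin = 59,490 × €60.70 = €3,611,043.00.
Operating income = contribution − fixed costs = €3,611,043.00 − €1,250,500 = €2,360,543.00.
Degree of operating leverage = €3,611,043.00 / €2,360,543.00 = 1.5298.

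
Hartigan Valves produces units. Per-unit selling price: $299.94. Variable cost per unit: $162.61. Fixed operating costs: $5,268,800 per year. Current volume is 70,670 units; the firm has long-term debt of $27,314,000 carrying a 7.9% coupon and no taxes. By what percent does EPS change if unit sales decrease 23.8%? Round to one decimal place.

At 70,670 units, contribution = 70,670 × $137.33 = $9,705,111.10.
Subtracting fixed costs: EBIT = $9,705,111.10 − $5,268,800 = $4,436,311.10.
After interest of $2,157,806.00, pre-tax earnings = $2,278,505.10.
DCL = total CM / (EBIT − I) = $9,705,111.10 / $2,278,505.10 = 4.2594.
%ΔEPS = DCL × %ΔSales = 4.2594 × -23.8% = -101.4%.

-101.4%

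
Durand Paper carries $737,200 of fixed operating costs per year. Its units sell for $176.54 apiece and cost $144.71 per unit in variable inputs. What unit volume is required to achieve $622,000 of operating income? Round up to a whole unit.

Unit CM = price − variable cost = $176.54 − $144.71 = $31.83.
Need Q such that Q × $31.83 − $737,200 = $622,000, i.e. Q = $1,359,200 / $31.83 = 42,701.85 → 42,702.

42,702 units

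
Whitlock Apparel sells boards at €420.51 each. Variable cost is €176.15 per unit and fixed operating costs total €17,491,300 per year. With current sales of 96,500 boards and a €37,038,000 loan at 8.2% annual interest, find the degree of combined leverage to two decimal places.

7.73

Total contribution margin = 96,500 × €244.36 = €23,580,740.00.
Subtracting fixed costs: EBIT = €23,580,740.00 − €17,491,300 = €6,089,440.00. Interest = €3,037,116.00.
DOL = €23,580,740.00 ÷ €6,089,440.00 = 3.8724; DFL = €6,089,440.00 ÷ €3,052,324.00 = 1.9950.
Combined leverage = 3.8724 × 1.9950 = 7.7254.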